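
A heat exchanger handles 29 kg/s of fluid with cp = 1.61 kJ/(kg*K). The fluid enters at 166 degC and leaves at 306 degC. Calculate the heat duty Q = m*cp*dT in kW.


Q = m_dot * cp * delta_T
delta_T = 306 - 166 = 140 K
Q = 29 * 1.61 * 140
= 46.69 * 140
= 6536.6 kW

6536.6 kW


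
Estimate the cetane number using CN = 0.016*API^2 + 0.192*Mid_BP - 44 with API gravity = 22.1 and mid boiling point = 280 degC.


CN = 0.016 * 22.1^2 + 0.192 * 280 - 44
CN = 7.81456 + 53.76 - 44 = 17.57456

17.57456


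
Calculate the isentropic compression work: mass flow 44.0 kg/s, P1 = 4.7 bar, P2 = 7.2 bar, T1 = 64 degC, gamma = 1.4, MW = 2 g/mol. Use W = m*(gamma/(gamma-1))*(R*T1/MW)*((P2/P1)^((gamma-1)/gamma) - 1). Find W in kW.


Isentropic work: W = m*(gamma/(gamma-1))*(R*T1/MW)*((P2/P1)^((gamma-1)/gamma) - 1)
T1 = 64 + 273.15 = 337.15 K
Pressure ratio = 7.2 / 4.7 = 1.53191
Exponent = (1.4 - 1)/1.4 = 0.285714
(P2/P1)^exp - 1 = 1.53191^0.285714 - 1 = 0.129598
W = 44.0 * 1.4 / 0.4 * 8.314 * 337.15 / 2 * 0.129598 = 27970

27970 kW


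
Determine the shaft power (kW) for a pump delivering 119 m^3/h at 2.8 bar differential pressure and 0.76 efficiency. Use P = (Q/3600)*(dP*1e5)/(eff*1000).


Q = 119 / 3600 = 0.0330556 m^3/s
P = 0.0330556 * (2.8 * 1e5) / 0.76 / 1000 = 12.18

12.18 kW


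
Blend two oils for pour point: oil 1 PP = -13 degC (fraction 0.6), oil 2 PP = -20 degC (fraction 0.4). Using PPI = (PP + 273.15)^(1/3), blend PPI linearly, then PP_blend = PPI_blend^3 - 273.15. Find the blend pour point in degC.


PPI_1 = (-13 + 273.15)^(1/3) = 6.383731
PPI_2 = (-20 + 273.15)^(1/3) = 6.325953
PPI_blend = 0.6 * 6.383731 + 0.4 * 6.325953 = 6.36062
PP_blend = 6.36062^3 - 273.15 = 257.3347 - 273.15 = -15.82

-15.82 degC


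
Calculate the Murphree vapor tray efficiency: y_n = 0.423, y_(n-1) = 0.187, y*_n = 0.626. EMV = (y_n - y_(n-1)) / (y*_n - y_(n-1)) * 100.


Murphree vapor efficiency: EMV = (y_n - y_(n-1)) / (y*_n - y_(n-1)) * 100
EMV = (0.423 - 0.187) / (0.626 - 0.187) * 100 = 0.236 / 0.439 * 100 = 53.76

53.76 %


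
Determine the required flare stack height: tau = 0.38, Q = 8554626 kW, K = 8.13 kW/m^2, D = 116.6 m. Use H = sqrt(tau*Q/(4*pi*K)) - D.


tau*Q/(4*pi*K) = 0.38 * 8554626 / (4 * pi * 8.13) = 31818.8
sqrt(31818.8) = 178.378
H = 178.378 - 116.6 = 61.78

61.78 m


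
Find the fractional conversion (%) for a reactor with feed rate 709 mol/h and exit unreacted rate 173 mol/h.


X = (F_in - F_out) / F_in * 100
Moles reacted = 709 - 173 = 536
X = 536 / 709 * 100
= 0.7560 * 100
= 75.60 %

75.60 %


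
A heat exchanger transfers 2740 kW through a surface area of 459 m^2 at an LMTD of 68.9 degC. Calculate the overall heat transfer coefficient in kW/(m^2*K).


From Q = U*A*LMTD, U = Q / (A * LMTD)
U = 2740 / (459 * 68.9) = 2740 / 31625.1 = 0.08664

0.08664 kW/(m^2*K)


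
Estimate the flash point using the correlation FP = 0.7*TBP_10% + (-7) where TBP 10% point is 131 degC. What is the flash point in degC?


FP = 0.7 * 131 + (-7) = 84.7

84.7 degC


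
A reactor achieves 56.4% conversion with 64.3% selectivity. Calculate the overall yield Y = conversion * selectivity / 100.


Overall yield = conversion (%) * selectivity (%) / 100
Conversion = 56.4%, Selectivity = 64.3%
Y = 56.4 * 64.3 / 100
= 36.2652 %

36.2652 %


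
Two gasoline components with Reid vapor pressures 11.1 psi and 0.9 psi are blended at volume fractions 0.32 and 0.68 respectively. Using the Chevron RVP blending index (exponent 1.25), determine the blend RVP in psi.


Chevron index: RVP_blend = (sum xi*RVPi^1.25)^(1/1.25)
RVP^1.25 terms: 0.32 * 11.1^1.25 + 0.68 * 0.9^1.25 = 7.0795
RVP_blend = 7.0795^(1/1.25) = 4.786

4.786 psi


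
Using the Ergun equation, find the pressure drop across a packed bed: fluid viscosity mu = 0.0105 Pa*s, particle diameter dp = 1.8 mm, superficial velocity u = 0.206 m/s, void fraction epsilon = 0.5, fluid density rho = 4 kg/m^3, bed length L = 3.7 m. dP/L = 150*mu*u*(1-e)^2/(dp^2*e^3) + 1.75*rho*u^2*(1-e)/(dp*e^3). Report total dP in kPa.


dp = 1.8 mm = 0.0018 m
Viscous term = 150*0.0105*0.206*(1-0.5)^2 / (0.0018^2*0.5^3) = 200278
Inertial term = 1.75*4*0.206^2*(1-0.5) / (0.0018*0.5^3) = 660.116
dP/L = 200278 + 660.116 = 200938 Pa/m
dP = 200938 * 3.7 / 1000 = 743.5 kPa

743.5 kPa


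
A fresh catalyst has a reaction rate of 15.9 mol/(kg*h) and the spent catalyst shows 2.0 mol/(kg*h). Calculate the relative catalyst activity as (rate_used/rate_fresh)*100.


Activity (%) = (rate_used / rate_fresh) * 100
rate_used = 2.0, rate_fresh = 15.9
= (2.0 / 15.9) * 100
= 0.1258 * 100 = 12.58

12.58 %


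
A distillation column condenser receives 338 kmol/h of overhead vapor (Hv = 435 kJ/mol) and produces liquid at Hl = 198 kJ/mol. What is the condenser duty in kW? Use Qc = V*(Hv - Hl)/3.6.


Qc = 338 * (435 - 198) / 3.6 = 338 * 237 / 3.6 = 22250

22250 kW


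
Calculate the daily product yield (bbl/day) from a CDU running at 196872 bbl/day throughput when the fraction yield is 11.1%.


Crude throughput = 196872 bbl/day
Fraction yield = 11.1%
yield = throughput * fraction / 100
yield = 196872 * 11.1 / 100 = 21852.792

21852.792 bbl/day


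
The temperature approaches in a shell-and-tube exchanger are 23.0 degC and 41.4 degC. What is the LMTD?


LMTD = (dT1 - dT2) / ln(dT1/dT2)
= (23.0 - 41.4) / ln(23.0 / 41.4) = -18.4 / -0.587787 = 31.30

31.30 degC


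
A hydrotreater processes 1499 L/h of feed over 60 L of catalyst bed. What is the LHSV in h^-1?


LHSV = volumetric feed rate / catalyst volume
= 1499 L/h / 60 L
= 24.98 h^-1

24.98 h^-1


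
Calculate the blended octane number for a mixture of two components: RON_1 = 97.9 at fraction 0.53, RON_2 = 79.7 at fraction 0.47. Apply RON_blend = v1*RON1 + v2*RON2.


Linear blending: RON_blend = sum(vi * RONi)
Contribution 1: 0.53 * 97.9 = 51.887
Contribution 2: 0.47 * 79.7 = 37.459
RON_blend = 51.887 + 37.459 = 89.346

89.346


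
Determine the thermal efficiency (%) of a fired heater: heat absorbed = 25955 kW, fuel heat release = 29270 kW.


Furnace efficiency = Q_absorbed / Q_fuel * 100
= 25955 / 29270 * 100 = 88.67

88.67 %


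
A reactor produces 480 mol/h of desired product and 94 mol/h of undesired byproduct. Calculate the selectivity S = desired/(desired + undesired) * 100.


Selectivity = desired / (desired + undesired) * 100
Total products = 480 + 94 = 574 mol/h
S = 480 / 574 * 100
= 0.8362 * 100
= 83.62 %

83.62 %


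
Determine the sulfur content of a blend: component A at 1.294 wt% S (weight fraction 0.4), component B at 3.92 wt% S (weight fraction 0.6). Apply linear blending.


Linear sulfur blending: S_blend = x1*S1 + x2*S2
Contribution 1: 0.4 * 1.294 = 0.5176 wt%
Contribution 2: 0.6 * 3.92 = 2.352 wt%
S_blend = 0.5176 + 2.352 = 2.8696

2.8696 wt%


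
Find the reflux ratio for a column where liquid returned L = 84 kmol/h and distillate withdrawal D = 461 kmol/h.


Reflux ratio definition: R = L / D (liquid returned / distillate withdrawn)
L = 84 kmol/h, D = 461 kmol/h
R = 84 / 461 = 0.1822

0.1822


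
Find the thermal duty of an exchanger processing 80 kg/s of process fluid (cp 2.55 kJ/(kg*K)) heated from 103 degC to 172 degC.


Q = m_dot * cp * delta_T
delta_T = 172 - 103 = 69 K
Q = 80 * 2.55 * 69
= 204 * 69
= 14076 kW

14076 kW


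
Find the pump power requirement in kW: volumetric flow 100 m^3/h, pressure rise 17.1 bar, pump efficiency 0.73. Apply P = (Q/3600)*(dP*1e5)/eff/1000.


Q = 100 / 3600 = 0.0277778 m^3/s
P = 0.0277778 * (17.1 * 1e5) / 0.73 / 1000 = 65.07

65.07 kW


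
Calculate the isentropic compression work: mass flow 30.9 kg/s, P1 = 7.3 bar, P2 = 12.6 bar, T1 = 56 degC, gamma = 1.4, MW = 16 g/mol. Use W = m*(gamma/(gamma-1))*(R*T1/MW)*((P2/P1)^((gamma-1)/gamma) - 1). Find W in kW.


Isentropic work: W = m*(gamma/(gamma-1))*(R*T1/MW)*((P2/P1)^((gamma-1)/gamma) - 1)
T1 = 56 + 273.15 = 329.15 K
Pressure ratio = 12.6 / 7.3 = 1.72603
Exponent = (1.4 - 1)/1.4 = 0.285714
(P2/P1)^exp - 1 = 1.72603^0.285714 - 1 = 0.168767
W = 30.9 * 1.4 / 0.4 * 8.314 * 329.15 / 16 * 0.168767 = 3122

3122 kW


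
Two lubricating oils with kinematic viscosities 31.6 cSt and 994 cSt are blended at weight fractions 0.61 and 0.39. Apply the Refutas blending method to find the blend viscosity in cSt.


Refutas method: VBN_i = 14.534*ln(ln(visc_i + 0.8)) + 10.975, blended linearly by mass fraction; since VBN is linear in VBI_i = ln(ln(visc_i + 0.8)) and the fractions sum to 1, blend VBI directly: visc = exp(exp(VBI_blend)) - 0.8
VBI_1 = ln(ln(31.6 + 0.8)) = 1.2465
VBI_2 = ln(ln(994 + 0.8)) = 1.93189
VBI_blend = 0.61 * 1.2465 + 0.39 * 1.93189 = 1.5138
visc_blend = exp(exp(1.5138)) - 0.8 = 93.26

93.26 cSt


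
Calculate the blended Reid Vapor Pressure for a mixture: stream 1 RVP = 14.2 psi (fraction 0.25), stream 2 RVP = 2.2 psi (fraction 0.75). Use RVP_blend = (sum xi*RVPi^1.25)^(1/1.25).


Chevron index: RVP_blend = (sum xi*RVPi^1.25)^(1/1.25)
RVP^1.25 terms: 0.25 * 14.2^1.25 + 0.75 * 2.2^1.25 = 8.9008
RVP_blend = 8.9008^(1/1.25) = 5.748

5.748 psi


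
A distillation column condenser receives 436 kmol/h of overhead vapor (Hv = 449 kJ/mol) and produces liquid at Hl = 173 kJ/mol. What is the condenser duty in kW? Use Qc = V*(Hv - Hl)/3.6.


Qc = 436 * (449 - 173) / 3.6 = 436 * 276 / 3.6 = 33430

33430 kW


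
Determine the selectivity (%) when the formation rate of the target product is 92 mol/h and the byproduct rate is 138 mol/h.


Selectivity = desired / (desired + undesired) * 100
Total products = 92 + 138 = 230 mol/h
S = 92 / 230 * 100
= 0.4000 * 100
= 40.00 %

40.00 %


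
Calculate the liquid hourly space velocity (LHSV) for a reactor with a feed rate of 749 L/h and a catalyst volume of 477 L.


LHSV = volumetric feed rate / catalyst volume
= 749 L/h / 477 L
= 1.570 h^-1

1.570 h^-1


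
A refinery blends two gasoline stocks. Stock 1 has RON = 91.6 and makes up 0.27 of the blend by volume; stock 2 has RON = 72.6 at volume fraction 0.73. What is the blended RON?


Linear blending: RON_blend = sum(vi * RONi)
Contribution 1: 0.27 * 91.6 = 24.732
Contribution 2: 0.73 * 72.6 = 52.998
RON_blend = 24.732 + 52.998 = 77.73

77.73


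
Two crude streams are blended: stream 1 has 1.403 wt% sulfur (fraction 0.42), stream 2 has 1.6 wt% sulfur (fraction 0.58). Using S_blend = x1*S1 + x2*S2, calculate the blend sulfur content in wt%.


Linear sulfur blending: S_blend = x1*S1 + x2*S2
Contribution 1: 0.42 * 1.403 = 0.58926 wt%
Contribution 2: 0.58 * 1.6 = 0.928 wt%
S_blend = 0.58926 + 0.928 = 1.51726

1.51726 wt%


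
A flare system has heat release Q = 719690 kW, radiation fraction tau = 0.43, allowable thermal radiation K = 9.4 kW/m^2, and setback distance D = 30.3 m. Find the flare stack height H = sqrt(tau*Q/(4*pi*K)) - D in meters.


tau*Q/(4*pi*K) = 0.43 * 719690 / (4 * pi * 9.4) = 2619.85
sqrt(2619.85) = 51.1845
H = 51.1845 - 30.3 = 20.88

20.88 m


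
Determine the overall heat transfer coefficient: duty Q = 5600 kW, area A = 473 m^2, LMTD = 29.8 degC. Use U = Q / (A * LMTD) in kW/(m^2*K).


From Q = U*A*LMTD, U = Q / (A * LMTD)
U = 5600 / (473 * 29.8) = 5600 / 14095.4 = 0.3973

0.3973 kW/(m^2*K)


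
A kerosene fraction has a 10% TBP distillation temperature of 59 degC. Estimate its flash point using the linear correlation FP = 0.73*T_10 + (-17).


FP = 0.73 * 59 + (-17) = 26.07

26.07 degC


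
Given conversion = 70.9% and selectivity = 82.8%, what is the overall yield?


Overall yield = conversion (%) * selectivity (%) / 100
Conversion = 70.9%, Selectivity = 82.8%
Y = 70.9 * 82.8 / 100
= 58.7052 %

58.7052 %


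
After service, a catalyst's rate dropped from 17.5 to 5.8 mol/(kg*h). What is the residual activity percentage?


Activity (%) = (rate_used / rate_fresh) * 100
rate_used = 5.8, rate_fresh = 17.5
= (5.8 / 17.5) * 100
= 0.3314 * 100 = 33.14

33.14 %


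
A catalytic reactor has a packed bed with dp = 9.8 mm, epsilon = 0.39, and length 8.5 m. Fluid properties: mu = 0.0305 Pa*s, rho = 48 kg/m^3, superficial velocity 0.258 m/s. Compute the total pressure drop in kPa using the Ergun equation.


dp = 9.8 mm = 0.0098 m
Viscous term = 150*0.0305*0.258*(1-0.39)^2 / (0.0098^2*0.39^3) = 77094.7
Inertial term = 1.75*48*0.258^2*(1-0.39) / (0.0098*0.39^3) = 5867.17
dP/L = 77094.7 + 5867.17 = 82961.9 Pa/m
dP = 82961.9 * 8.5 / 1000 = 705.2 kPa

705.2 kPa


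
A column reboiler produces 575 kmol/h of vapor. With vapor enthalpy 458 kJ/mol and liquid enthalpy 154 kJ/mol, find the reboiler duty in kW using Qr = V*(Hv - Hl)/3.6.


Qr = 575 * (458 - 154) / 3.6 = 575 * 304 / 3.6 = 48560

48560 kW


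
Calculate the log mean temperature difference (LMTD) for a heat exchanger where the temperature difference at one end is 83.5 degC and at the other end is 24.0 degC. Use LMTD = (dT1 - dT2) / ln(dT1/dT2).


LMTD = (dT1 - dT2) / ln(dT1/dT2)
= (83.5 - 24.0) / ln(83.5 / 24.0) = 59.5 / 1.24679 = 47.72

47.72 degC


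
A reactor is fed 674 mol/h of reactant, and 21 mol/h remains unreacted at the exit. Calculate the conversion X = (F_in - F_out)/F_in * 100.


X = (F_in - F_out) / F_in * 100
Moles reacted = 674 - 21 = 653
X = 653 / 674 * 100
= 0.9688 * 100
= 96.88 %

96.88 %


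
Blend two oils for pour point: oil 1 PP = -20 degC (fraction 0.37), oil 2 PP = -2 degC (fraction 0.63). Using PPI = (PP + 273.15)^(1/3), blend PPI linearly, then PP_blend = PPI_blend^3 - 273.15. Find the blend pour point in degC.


PPI_1 = (-20 + 273.15)^(1/3) = 6.325953
PPI_2 = (-2 + 273.15)^(1/3) = 6.472467
PPI_blend = 0.37 * 6.325953 + 0.63 * 6.472467 = 6.418257
PP_blend = 6.418257^3 - 273.15 = 264.3938 - 273.15 = -8.76

-8.76 degC


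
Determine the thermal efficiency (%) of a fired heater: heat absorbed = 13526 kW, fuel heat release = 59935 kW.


Furnace efficiency = Q_absorbed / Q_fuel * 100
= 13526 / 59935 * 100 = 22.57

22.57 %


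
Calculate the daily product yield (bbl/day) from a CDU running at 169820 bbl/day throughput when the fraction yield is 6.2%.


Crude throughput = 169820 bbl/day
Fraction yield = 6.2%
yield = throughput * fraction / 100
yield = 169820 * 6.2 / 100 = 10528.84

10528.84 bbl/day


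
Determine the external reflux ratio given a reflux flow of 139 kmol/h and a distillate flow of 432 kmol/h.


Reflux ratio definition: R = L / D (liquid returned / distillate withdrawn)
L = 139 kmol/h, D = 432 kmol/h
R = 139 / 432 = 0.3218

0.3218


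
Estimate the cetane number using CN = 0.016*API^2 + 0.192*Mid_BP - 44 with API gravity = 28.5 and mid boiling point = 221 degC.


CN = 0.016 * 28.5^2 + 0.192 * 221 - 44
CN = 12.996 + 42.432 - 44 = 11.428

11.428


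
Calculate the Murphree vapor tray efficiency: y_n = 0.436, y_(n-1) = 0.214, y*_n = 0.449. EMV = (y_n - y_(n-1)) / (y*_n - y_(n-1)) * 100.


Murphree vapor efficiency: EMV = (y_n - y_(n-1)) / (y*_n - y_(n-1)) * 100
EMV = (0.436 - 0.214) / (0.449 - 0.214) * 100 = 0.222 / 0.235 * 100 = 94.47

94.47 %


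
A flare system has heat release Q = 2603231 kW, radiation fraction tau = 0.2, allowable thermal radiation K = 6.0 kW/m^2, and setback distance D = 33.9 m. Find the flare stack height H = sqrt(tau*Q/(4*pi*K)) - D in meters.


tau*Q/(4*pi*K) = 0.2 * 2603231 / (4 * pi * 6.0) = 6905.28
sqrt(6905.28) = 83.098
H = 83.098 - 33.9 = 49.20

49.20 m


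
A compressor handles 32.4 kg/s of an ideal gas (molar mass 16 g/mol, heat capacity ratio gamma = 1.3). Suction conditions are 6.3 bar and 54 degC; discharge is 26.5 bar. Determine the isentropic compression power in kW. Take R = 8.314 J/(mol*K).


Isentropic work: W = m*(gamma/(gamma-1))*(R*T1/MW)*((P2/P1)^((gamma-1)/gamma) - 1)
T1 = 54 + 273.15 = 327.15 K
Pressure ratio = 26.5 / 6.3 = 4.20635
Exponent = (1.3 - 1)/1.3 = 0.230769
(P2/P1)^exp - 1 = 4.20635^0.230769 - 1 = 0.393086
W = 32.4 * 1.3 / 0.3 * 8.314 * 327.15 / 16 * 0.393086 = 9382

9382 kW


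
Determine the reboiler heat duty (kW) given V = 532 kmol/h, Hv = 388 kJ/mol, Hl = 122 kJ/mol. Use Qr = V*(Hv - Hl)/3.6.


Qr = 532 * (388 - 122) / 3.6 = 532 * 266 / 3.6 = 39310

39310 kW


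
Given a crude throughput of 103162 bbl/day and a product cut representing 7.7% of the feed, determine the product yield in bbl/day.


Crude throughput = 103162 bbl/day
Fraction yield = 7.7%
yield = throughput * fraction / 100
yield = 103162 * 7.7 / 100 = 7943.474

7943.474 bbl/day


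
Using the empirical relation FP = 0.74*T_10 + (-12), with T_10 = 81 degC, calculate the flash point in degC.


FP = 0.74 * 81 + (-12) = 47.94

47.94 degC


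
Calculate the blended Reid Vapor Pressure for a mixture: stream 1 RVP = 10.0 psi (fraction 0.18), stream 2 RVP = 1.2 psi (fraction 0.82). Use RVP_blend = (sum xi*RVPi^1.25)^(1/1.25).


Chevron index: RVP_blend = (sum xi*RVPi^1.25)^(1/1.25)
RVP^1.25 terms: 0.18 * 10.0^1.25 + 0.82 * 1.2^1.25 = 4.23079
RVP_blend = 4.23079^(1/1.25) = 3.171

3.171 psi


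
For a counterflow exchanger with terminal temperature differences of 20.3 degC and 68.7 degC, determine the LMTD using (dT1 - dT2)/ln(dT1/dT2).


LMTD = (dT1 - dT2) / ln(dT1/dT2)
= (20.3 - 68.7) / ln(20.3 / 68.7) = -48.4 / -1.21913 = 39.70

39.70 degC


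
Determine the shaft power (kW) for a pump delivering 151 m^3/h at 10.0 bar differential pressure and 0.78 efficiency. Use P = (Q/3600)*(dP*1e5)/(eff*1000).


Q = 151 / 3600 = 0.0419444 m^3/s
P = 0.0419444 * (10.0 * 1e5) / 0.78 / 1000 = 53.77

53.77 kW


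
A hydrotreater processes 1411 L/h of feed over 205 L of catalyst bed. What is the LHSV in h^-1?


LHSV = volumetric feed rate / catalyst volume
= 1411 L/h / 205 L
= 6.883 h^-1

6.883 h^-1


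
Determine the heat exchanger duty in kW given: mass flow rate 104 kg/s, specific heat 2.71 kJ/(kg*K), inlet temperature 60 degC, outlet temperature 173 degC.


Q = m_dot * cp * delta_T
delta_T = 173 - 60 = 113 K
Q = 104 * 2.71 * 113
= 281.84 * 113
= 31847.92 kW

31847.92 kW


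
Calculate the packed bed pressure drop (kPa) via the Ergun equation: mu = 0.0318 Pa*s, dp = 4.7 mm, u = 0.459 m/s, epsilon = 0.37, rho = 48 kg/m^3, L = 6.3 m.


dp = 4.7 mm = 0.0047 m
Viscous term = 150*0.0318*0.459*(1-0.37)^2 / (0.0047^2*0.37^3) = 776625
Inertial term = 1.75*48*0.459^2*(1-0.37) / (0.0047*0.37^3) = 46831.9
dP/L = 776625 + 46831.9 = 823457 Pa/m
dP = 823457 * 6.3 / 1000 = 5188 kPa

5188 kPa


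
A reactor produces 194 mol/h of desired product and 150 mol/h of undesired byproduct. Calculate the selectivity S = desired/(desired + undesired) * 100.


Selectivity = desired / (desired + undesired) * 100
Total products = 194 + 150 = 344 mol/h
S = 194 / 344 * 100
= 0.5640 * 100
= 56.40 %

56.40 %


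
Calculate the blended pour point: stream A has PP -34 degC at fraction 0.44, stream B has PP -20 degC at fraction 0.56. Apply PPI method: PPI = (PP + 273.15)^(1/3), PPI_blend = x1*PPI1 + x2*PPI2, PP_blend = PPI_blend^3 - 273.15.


PPI_1 = (-34 + 273.15)^(1/3) = 6.20712
PPI_2 = (-20 + 273.15)^(1/3) = 6.325953
PPI_blend = 0.44 * 6.20712 + 0.56 * 6.325953 = 6.273666
PP_blend = 6.273666^3 - 273.15 = 246.9245 - 273.15 = -26.23

-26.23 degC


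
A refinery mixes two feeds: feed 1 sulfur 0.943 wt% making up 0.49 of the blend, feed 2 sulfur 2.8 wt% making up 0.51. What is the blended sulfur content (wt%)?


Linear sulfur blending: S_blend = x1*S1 + x2*S2
Contribution 1: 0.49 * 0.943 = 0.46207 wt%
Contribution 2: 0.51 * 2.8 = 1.428 wt%
S_blend = 0.46207 + 1.428 = 1.89007

1.89007 wt%


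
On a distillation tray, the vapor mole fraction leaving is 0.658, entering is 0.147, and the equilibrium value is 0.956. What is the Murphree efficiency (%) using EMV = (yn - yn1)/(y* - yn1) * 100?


Murphree vapor efficiency: EMV = (y_n - y_(n-1)) / (y*_n - y_(n-1)) * 100
EMV = (0.658 - 0.147) / (0.956 - 0.147) * 100 = 0.511 / 0.809 * 100 = 63.16

63.16 %


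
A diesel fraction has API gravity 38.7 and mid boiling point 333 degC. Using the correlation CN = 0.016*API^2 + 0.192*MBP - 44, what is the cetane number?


CN = 0.016 * 38.7^2 + 0.192 * 333 - 44
CN = 23.96304 + 63.936 - 44 = 43.89904

43.89904


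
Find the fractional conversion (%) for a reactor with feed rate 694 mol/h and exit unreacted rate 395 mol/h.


X = (F_in - F_out) / F_in * 100
Moles reacted = 694 - 395 = 299
X = 299 / 694 * 100
= 0.4308 * 100
= 43.08 %

43.08 %


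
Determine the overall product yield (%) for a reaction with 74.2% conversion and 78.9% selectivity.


Overall yield = conversion (%) * selectivity (%) / 100
Conversion = 74.2%, Selectivity = 78.9%
Y = 74.2 * 78.9 / 100
= 58.5438 %

58.5438 %


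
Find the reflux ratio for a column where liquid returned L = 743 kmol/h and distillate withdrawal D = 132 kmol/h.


Reflux ratio definition: R = L / D (liquid returned / distillate withdrawn)
L = 743 kmol/h, D = 132 kmol/h
R = 743 / 132 = 5.629

5.629


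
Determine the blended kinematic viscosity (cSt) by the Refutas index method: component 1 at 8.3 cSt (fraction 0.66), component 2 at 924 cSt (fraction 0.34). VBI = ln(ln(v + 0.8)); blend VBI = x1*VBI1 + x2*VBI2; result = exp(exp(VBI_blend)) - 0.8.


Refutas method: VBN_i = 14.534*ln(ln(visc_i + 0.8)) + 10.975, blended linearly by mass fraction; since VBN is linear in VBI_i = ln(ln(visc_i + 0.8)) and the fractions sum to 1, blend VBI directly: visc = exp(exp(VBI_blend)) - 0.8
VBI_1 = ln(ln(8.3 + 0.8)) = 0.792211
VBI_2 = ln(ln(924 + 0.8)) = 1.92126
VBI_blend = 0.66 * 0.792211 + 0.34 * 1.92126 = 1.17609
visc_blend = exp(exp(1.17609)) - 0.8 = 24.78

24.78 cSt


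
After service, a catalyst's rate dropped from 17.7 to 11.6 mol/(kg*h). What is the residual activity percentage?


Activity (%) = (rate_used / rate_fresh) * 100
rate_used = 11.6, rate_fresh = 17.7
= (11.6 / 17.7) * 100
= 0.6554 * 100 = 65.54

65.54 %


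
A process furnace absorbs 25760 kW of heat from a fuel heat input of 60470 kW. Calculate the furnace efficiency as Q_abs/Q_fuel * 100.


Furnace efficiency = Q_absorbed / Q_fuel * 100
= 25760 / 60470 * 100 = 42.60

42.60 %


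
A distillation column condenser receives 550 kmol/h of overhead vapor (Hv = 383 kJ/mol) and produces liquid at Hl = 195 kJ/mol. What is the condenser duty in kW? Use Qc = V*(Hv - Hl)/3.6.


Qc = 550 * (383 - 195) / 3.6 = 550 * 188 / 3.6 = 28720

28720 kW


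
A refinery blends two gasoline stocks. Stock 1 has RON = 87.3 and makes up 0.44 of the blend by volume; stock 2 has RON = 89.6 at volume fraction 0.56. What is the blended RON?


Linear blending: RON_blend = sum(vi * RONi)
Contribution 1: 0.44 * 87.3 = 38.412
Contribution 2: 0.56 * 89.6 = 50.176
RON_blend = 38.412 + 50.176 = 88.588

88.588


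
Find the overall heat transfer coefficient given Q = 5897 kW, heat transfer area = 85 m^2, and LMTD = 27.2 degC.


From Q = U*A*LMTD, U = Q / (A * LMTD)
U = 5897 / (85 * 27.2) = 5897 / 2312 = 2.551

2.551 kW/(m^2*K)


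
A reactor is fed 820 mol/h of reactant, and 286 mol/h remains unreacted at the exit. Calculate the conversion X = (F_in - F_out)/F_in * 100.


X = (F_in - F_out) / F_in * 100
Moles reacted = 820 - 286 = 534
X = 534 / 820 * 100
= 0.6512 * 100
= 65.12 %

65.12 %


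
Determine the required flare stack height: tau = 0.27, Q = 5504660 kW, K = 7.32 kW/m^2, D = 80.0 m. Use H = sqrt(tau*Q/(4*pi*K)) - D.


tau*Q/(4*pi*K) = 0.27 * 5504660 / (4 * pi * 7.32) = 16157.5
sqrt(16157.5) = 127.112
H = 127.112 - 80.0 = 47.11

47.11 m


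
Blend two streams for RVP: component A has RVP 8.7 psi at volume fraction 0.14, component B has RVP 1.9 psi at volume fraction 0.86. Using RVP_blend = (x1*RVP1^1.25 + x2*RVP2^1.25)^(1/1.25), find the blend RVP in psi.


Chevron index: RVP_blend = (sum xi*RVPi^1.25)^(1/1.25)
RVP^1.25 terms: 0.14 * 8.7^1.25 + 0.86 * 1.9^1.25 = 4.01024
RVP_blend = 4.01024^(1/1.25) = 3.038

3.038 psi


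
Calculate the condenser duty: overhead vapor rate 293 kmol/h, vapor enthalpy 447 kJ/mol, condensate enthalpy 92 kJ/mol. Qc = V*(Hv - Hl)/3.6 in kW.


Qc = 293 * (447 - 92) / 3.6 = 293 * 355 / 3.6 = 28890

28890 kW


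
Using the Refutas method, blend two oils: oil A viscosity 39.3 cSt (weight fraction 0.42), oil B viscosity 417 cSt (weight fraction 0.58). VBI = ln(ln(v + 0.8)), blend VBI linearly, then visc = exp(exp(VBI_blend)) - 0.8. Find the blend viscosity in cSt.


Refutas method: VBN_i = 14.534*ln(ln(visc_i + 0.8)) + 10.975, blended linearly by mass fraction; since VBN is linear in VBI_i = ln(ln(visc_i + 0.8)) and the fractions sum to 1, blend VBI directly: visc = exp(exp(VBI_blend)) - 0.8
VBI_1 = ln(ln(39.3 + 0.8)) = 1.306
VBI_2 = ln(ln(417 + 0.8)) = 1.79758
VBI_blend = 0.42 * 1.306 + 0.58 * 1.79758 = 1.59112
visc_blend = exp(exp(1.59112)) - 0.8 = 134.7

134.7 cSt


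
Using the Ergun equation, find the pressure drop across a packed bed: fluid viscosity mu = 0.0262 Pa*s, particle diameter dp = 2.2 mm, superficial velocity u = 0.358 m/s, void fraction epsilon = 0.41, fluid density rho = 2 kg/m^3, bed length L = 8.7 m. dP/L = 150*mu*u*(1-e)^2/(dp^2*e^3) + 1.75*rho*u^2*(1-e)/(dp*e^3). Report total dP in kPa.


dp = 2.2 mm = 0.0022 m
Viscous term = 150*0.0262*0.358*(1-0.41)^2 / (0.0022^2*0.41^3) = 1468190
Inertial term = 1.75*2*0.358^2*(1-0.41) / (0.0022*0.41^3) = 1745.47
dP/L = 1468190 + 1745.47 = 1469940 Pa/m
dP = 1469940 * 8.7 / 1000 = 12790 kPa

12790 kPa


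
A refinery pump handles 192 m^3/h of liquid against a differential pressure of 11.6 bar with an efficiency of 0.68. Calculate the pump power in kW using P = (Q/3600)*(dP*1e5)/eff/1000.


Q = 192 / 3600 = 0.0533333 m^3/s
P = 0.0533333 * (11.6 * 1e5) / 0.68 / 1000 = 90.98

90.98 kW


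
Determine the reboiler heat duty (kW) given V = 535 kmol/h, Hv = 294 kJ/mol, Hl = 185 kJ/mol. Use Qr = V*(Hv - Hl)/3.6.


Qr = 535 * (294 - 185) / 3.6 = 535 * 109 / 3.6 = 16200

16200 kW


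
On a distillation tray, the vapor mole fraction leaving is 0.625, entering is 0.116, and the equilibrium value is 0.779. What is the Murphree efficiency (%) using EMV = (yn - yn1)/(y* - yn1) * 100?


Murphree vapor efficiency: EMV = (y_n - y_(n-1)) / (y*_n - y_(n-1)) * 100
EMV = (0.625 - 0.116) / (0.779 - 0.116) * 100 = 0.509 / 0.663 * 100 = 76.77

76.77 %


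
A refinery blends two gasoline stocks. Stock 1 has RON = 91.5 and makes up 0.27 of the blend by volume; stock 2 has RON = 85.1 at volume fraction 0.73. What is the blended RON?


Linear blending: RON_blend = sum(vi * RONi)
Contribution 1: 0.27 * 91.5 = 24.705
Contribution 2: 0.73 * 85.1 = 62.123
RON_blend = 24.705 + 62.123 = 86.828

86.828


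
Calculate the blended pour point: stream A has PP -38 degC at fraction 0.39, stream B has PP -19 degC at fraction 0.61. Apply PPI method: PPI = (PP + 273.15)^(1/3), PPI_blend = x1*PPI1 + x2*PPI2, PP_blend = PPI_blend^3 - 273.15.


PPI_1 = (-38 + 273.15)^(1/3) = 6.172318
PPI_2 = (-19 + 273.15)^(1/3) = 6.334272
PPI_blend = 0.39 * 6.172318 + 0.61 * 6.334272 = 6.27111
PP_blend = 6.27111^3 - 273.15 = 246.6228 - 273.15 = -26.53

-26.53 degC


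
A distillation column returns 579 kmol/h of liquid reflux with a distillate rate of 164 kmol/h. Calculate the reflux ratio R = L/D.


Reflux ratio definition: R = L / D (liquid returned / distillate withdrawn)
L = 579 kmol/h, D = 164 kmol/h
R = 579 / 164 = 3.530

3.530


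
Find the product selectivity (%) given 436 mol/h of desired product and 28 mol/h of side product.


Selectivity = desired / (desired + undesired) * 100
Total products = 436 + 28 = 464 mol/h
S = 436 / 464 * 100
= 0.9397 * 100
= 93.97 %

93.97 %


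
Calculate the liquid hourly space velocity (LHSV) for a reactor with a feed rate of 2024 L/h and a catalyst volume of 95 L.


LHSV = volumetric feed rate / catalyst volume
= 2024 L/h / 95 L
= 21.31 h^-1

21.31 h^-1


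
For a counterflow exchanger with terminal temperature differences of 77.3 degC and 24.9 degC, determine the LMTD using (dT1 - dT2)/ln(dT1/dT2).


LMTD = (dT1 - dT2) / ln(dT1/dT2)
= (77.3 - 24.9) / ln(77.3 / 24.9) = 52.4 / 1.13283 = 46.26

46.26 degC


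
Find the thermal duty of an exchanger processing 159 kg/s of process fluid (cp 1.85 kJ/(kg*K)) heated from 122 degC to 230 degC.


Q = m_dot * cp * delta_T
delta_T = 230 - 122 = 108 K
Q = 159 * 1.85 * 108
= 294.15 * 108
= 31768.2 kW

31768.2 kW


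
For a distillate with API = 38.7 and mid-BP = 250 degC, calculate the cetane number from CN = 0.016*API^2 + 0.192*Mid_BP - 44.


CN = 0.016 * 38.7^2 + 0.192 * 250 - 44
CN = 23.96304 + 48 - 44 = 27.96304

27.96304


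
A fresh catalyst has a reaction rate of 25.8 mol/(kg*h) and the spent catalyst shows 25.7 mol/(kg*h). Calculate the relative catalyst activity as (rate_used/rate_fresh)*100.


Activity (%) = (rate_used / rate_fresh) * 100
rate_used = 25.7, rate_fresh = 25.8
= (25.7 / 25.8) * 100
= 0.9961 * 100 = 99.61

99.61 %


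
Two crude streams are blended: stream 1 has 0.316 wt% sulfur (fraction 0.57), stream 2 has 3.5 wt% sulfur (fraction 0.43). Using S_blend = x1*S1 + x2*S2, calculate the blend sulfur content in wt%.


Linear sulfur blending: S_blend = x1*S1 + x2*S2
Contribution 1: 0.57 * 0.316 = 0.18012 wt%
Contribution 2: 0.43 * 3.5 = 1.505 wt%
S_blend = 0.18012 + 1.505 = 1.68512

1.68512 wt%


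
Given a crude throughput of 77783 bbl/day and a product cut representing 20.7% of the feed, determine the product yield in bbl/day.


Crude throughput = 77783 bbl/day
Fraction yield = 20.7%
yield = throughput * fraction / 100
yield = 77783 * 20.7 / 100 = 16101.081

16101.081 bbl/day


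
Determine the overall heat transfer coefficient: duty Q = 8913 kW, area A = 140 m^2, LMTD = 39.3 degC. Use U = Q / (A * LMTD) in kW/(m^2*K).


From Q = U*A*LMTD, U = Q / (A * LMTD)
U = 8913 / (140 * 39.3) = 8913 / 5502 = 1.620

1.620 kW/(m^2*K)


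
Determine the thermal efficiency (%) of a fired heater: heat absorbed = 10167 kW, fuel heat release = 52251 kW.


Furnace efficiency = Q_absorbed / Q_fuel * 100
= 10167 / 52251 * 100 = 19.46

19.46 %


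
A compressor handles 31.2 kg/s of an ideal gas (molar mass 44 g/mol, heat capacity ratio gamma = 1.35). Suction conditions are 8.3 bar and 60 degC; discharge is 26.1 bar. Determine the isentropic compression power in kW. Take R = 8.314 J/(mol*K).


Isentropic work: W = m*(gamma/(gamma-1))*(R*T1/MW)*((P2/P1)^((gamma-1)/gamma) - 1)
T1 = 60 + 273.15 = 333.15 K
Pressure ratio = 26.1 / 8.3 = 3.14458
Exponent = (1.35 - 1)/1.35 = 0.259259
(P2/P1)^exp - 1 = 3.14458^0.259259 - 1 = 0.345853
W = 31.2 * 1.35 / 0.35 * 8.314 * 333.15 / 44 * 0.345853 = 2620

2620 kW


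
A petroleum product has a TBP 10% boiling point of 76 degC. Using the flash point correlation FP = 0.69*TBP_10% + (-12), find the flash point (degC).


FP = 0.69 * 76 + (-12) = 40.44

40.44 degC


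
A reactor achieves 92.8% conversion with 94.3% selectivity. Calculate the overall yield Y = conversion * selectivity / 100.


Overall yield = conversion (%) * selectivity (%) / 100
Conversion = 92.8%, Selectivity = 94.3%
Y = 92.8 * 94.3 / 100
= 87.5104 %

87.5104 %


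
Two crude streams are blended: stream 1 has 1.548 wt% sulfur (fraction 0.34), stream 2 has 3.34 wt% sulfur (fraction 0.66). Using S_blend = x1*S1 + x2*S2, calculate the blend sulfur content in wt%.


Linear sulfur blending: S_blend = x1*S1 + x2*S2
Contribution 1: 0.34 * 1.548 = 0.52632 wt%
Contribution 2: 0.66 * 3.34 = 2.2044 wt%
S_blend = 0.52632 + 2.2044 = 2.73072

2.73072 wt%


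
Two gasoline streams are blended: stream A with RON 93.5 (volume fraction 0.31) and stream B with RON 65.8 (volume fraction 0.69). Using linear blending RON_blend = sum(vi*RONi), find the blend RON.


Linear blending: RON_blend = sum(vi * RONi)
Contribution 1: 0.31 * 93.5 = 28.985
Contribution 2: 0.69 * 65.8 = 45.402
RON_blend = 28.985 + 45.402 = 74.387

74.387


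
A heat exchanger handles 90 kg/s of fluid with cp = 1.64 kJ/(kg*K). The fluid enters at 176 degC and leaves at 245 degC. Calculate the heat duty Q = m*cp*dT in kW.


Q = m_dot * cp * delta_T
delta_T = 245 - 176 = 69 K
Q = 90 * 1.64 * 69
= 147.6 * 69
= 10184.4 kW

10184.4 kW


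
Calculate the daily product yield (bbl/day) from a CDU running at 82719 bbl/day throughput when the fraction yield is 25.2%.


Crude throughput = 82719 bbl/day
Fraction yield = 25.2%
yield = throughput * fraction / 100
yield = 82719 * 25.2 / 100 = 20845.188

20845.188 bbl/day


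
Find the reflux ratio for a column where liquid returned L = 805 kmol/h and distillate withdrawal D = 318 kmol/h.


Reflux ratio definition: R = L / D (liquid returned / distillate withdrawn)
L = 805 kmol/h, D = 318 kmol/h
R = 805 / 318 = 2.531

2.531


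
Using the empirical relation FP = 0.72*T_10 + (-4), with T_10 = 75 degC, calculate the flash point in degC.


FP = 0.72 * 75 + (-4) = 50

50 degC


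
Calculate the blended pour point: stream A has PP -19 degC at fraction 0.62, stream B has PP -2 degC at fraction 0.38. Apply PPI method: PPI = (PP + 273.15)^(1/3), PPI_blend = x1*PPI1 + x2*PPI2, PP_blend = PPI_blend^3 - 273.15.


PPI_1 = (-19 + 273.15)^(1/3) = 6.334272
PPI_2 = (-2 + 273.15)^(1/3) = 6.472467
PPI_blend = 0.62 * 6.334272 + 0.38 * 6.472467 = 6.386786
PP_blend = 6.386786^3 - 273.15 = 260.5236 - 273.15 = -12.63

-12.63 degC


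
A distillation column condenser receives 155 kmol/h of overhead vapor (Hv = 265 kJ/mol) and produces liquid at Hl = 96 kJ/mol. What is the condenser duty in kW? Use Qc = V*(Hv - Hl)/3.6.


Qc = 155 * (265 - 96) / 3.6 = 155 * 169 / 3.6 = 7276

7276 kW


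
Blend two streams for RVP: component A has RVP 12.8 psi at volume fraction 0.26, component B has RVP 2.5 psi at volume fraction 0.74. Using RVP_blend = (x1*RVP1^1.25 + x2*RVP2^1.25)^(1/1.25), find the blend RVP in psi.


Chevron index: RVP_blend = (sum xi*RVPi^1.25)^(1/1.25)
RVP^1.25 terms: 0.26 * 12.8^1.25 + 0.74 * 2.5^1.25 = 8.62111
RVP_blend = 8.62111^(1/1.25) = 5.603

5.603 psi


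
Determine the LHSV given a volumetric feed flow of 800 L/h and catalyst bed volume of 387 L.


LHSV = volumetric feed rate / catalyst volume
= 800 L/h / 387 L
= 2.067 h^-1

2.067 h^-1


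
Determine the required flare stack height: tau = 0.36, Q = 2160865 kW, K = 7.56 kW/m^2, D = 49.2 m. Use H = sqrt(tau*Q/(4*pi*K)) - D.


tau*Q/(4*pi*K) = 0.36 * 2160865 / (4 * pi * 7.56) = 8188.39
sqrt(8188.39) = 90.4897
H = 90.4897 - 49.2 = 41.29

41.29 m


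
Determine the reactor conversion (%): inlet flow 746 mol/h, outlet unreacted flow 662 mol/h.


X = (F_in - F_out) / F_in * 100
Moles reacted = 746 - 662 = 84
X = 84 / 746 * 100
= 0.1126 * 100
= 11.26 %

11.26 %


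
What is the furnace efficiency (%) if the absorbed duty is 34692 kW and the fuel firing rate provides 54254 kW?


Furnace efficiency = Q_absorbed / Q_fuel * 100
= 34692 / 54254 * 100 = 63.94

63.94 %


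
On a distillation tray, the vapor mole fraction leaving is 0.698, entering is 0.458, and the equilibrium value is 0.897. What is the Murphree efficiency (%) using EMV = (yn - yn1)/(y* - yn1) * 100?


Murphree vapor efficiency: EMV = (y_n - y_(n-1)) / (y*_n - y_(n-1)) * 100
EMV = (0.698 - 0.458) / (0.897 - 0.458) * 100 = 0.24 / 0.439 * 100 = 54.67

54.67 %


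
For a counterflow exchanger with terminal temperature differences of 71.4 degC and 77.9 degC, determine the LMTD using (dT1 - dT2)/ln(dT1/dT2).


LMTD = (dT1 - dT2) / ln(dT1/dT2)
= (71.4 - 77.9) / ln(71.4 / 77.9) = -6.5 / -0.0871281 = 74.60

74.60 degC


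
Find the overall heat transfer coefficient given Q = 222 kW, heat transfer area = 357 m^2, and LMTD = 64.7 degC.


From Q = U*A*LMTD, U = Q / (A * LMTD)
U = 222 / (357 * 64.7) = 222 / 23097.9 = 0.009611

0.009611 kW/(m^2*K)


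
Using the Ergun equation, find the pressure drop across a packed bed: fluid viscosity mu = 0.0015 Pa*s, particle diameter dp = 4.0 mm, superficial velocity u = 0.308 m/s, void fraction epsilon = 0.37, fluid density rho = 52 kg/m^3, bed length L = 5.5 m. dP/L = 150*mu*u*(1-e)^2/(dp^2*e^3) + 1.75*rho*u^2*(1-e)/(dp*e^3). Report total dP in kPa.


dp = 4.0 mm = 0.004 m
Viscous term = 150*0.0015*0.308*(1-0.37)^2 / (0.004^2*0.37^3) = 33938.2
Inertial term = 1.75*52*0.308^2*(1-0.37) / (0.004*0.37^3) = 26842.2
dP/L = 33938.2 + 26842.2 = 60780.4 Pa/m
dP = 60780.4 * 5.5 / 1000 = 334.3 kPa

334.3 kPa


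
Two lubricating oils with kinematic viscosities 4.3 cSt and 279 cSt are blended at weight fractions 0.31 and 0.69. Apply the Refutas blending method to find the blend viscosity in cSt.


Refutas method: VBN_i = 14.534*ln(ln(visc_i + 0.8)) + 10.975, blended linearly by mass fraction; since VBN is linear in VBI_i = ln(ln(visc_i + 0.8)) and the fractions sum to 1, blend VBI directly: visc = exp(exp(VBI_blend)) - 0.8
VBI_1 = ln(ln(4.3 + 0.8)) = 0.488114
VBI_2 = ln(ln(279 + 0.8)) = 1.72883
VBI_blend = 0.31 * 0.488114 + 0.69 * 1.72883 = 1.34421
visc_blend = exp(exp(1.34421)) - 0.8 = 45.50

45.50 cSt


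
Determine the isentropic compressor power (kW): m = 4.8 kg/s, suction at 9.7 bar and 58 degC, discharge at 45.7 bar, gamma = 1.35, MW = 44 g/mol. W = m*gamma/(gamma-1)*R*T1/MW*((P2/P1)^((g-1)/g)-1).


Isentropic work: W = m*(gamma/(gamma-1))*(R*T1/MW)*((P2/P1)^((gamma-1)/gamma) - 1)
T1 = 58 + 273.15 = 331.15 K
Pressure ratio = 45.7 / 9.7 = 4.71134
Exponent = (1.35 - 1)/1.35 = 0.259259
(P2/P1)^exp - 1 = 4.71134^0.259259 - 1 = 0.494579
W = 4.8 * 1.35 / 0.35 * 8.314 * 331.15 / 44 * 0.494579 = 573.0

573.0 kW


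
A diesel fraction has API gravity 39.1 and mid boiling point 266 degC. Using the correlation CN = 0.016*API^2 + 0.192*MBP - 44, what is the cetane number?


CN = 0.016 * 39.1^2 + 0.192 * 266 - 44
CN = 24.46096 + 51.072 - 44 = 31.53296

31.53296


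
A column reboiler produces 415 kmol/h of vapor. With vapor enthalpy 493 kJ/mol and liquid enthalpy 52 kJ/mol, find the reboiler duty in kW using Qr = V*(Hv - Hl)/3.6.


Qr = 415 * (493 - 52) / 3.6 = 415 * 441 / 3.6 = 50840

50840 kW


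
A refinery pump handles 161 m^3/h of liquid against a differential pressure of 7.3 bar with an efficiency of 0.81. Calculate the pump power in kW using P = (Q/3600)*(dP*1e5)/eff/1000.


Q = 161 / 3600 = 0.0447222 m^3/s
P = 0.0447222 * (7.3 * 1e5) / 0.81 / 1000 = 40.31

40.31 kW


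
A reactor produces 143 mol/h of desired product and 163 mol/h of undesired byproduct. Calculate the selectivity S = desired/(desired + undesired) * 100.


Selectivity = desired / (desired + undesired) * 100
Total products = 143 + 163 = 306 mol/h
S = 143 / 306 * 100
= 0.4673 * 100
= 46.73 %

46.73 %


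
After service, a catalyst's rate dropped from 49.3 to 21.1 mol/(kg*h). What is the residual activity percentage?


Activity (%) = (rate_used / rate_fresh) * 100
rate_used = 21.1, rate_fresh = 49.3
= (21.1 / 49.3) * 100
= 0.4280 * 100 = 42.80

42.80 %


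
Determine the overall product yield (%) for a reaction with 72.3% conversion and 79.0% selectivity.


Overall yield = conversion (%) * selectivity (%) / 100
Conversion = 72.3%, Selectivity = 79.0%
Y = 72.3 * 79.0 / 100
= 57.117 %

57.117 %


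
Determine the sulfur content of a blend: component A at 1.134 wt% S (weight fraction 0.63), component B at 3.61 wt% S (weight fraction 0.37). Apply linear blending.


Linear sulfur blending: S_blend = x1*S1 + x2*S2
Contribution 1: 0.63 * 1.134 = 0.71442 wt%
Contribution 2: 0.37 * 3.61 = 1.3357 wt%
S_blend = 0.71442 + 1.3357 = 2.05012

2.05012 wt%


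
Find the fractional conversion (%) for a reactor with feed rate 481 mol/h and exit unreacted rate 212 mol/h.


X = (F_in - F_out) / F_in * 100
Moles reacted = 481 - 212 = 269
X = 269 / 481 * 100
= 0.5593 * 100
= 55.93 %

55.93 %


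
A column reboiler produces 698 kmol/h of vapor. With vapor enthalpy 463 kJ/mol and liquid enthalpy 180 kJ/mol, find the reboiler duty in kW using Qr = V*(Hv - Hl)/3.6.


Qr = 698 * (463 - 180) / 3.6 = 698 * 283 / 3.6 = 54870

54870 kW


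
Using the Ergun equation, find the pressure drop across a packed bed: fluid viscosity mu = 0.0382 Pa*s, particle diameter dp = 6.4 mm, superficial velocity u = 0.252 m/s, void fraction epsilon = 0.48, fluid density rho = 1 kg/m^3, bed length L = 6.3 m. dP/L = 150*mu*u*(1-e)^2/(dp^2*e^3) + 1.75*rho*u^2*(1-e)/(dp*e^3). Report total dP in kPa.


dp = 6.4 mm = 0.0064 m
Viscous term = 150*0.0382*0.252*(1-0.48)^2 / (0.0064^2*0.48^3) = 86194.2
Inertial term = 1.75*1*0.252^2*(1-0.48) / (0.0064*0.48^3) = 81.6467
dP/L = 86194.2 + 81.6467 = 86275.8 Pa/m
dP = 86275.8 * 6.3 / 1000 = 543.5 kPa

543.5 kPa
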